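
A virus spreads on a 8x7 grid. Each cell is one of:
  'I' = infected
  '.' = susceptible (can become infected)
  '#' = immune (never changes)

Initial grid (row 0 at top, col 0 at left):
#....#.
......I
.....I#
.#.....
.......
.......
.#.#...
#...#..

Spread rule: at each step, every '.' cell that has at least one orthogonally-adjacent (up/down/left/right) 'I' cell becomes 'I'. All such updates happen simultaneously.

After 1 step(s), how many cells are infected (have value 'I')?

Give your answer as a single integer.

Step 0 (initial): 2 infected
Step 1: +4 new -> 6 infected

Answer: 6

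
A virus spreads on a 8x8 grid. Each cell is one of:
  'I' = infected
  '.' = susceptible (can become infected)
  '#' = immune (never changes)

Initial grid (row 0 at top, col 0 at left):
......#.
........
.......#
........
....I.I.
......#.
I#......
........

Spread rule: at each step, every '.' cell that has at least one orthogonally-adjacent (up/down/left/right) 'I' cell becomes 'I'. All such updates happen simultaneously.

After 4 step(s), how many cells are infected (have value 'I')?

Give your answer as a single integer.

Answer: 49

Derivation:
Step 0 (initial): 3 infected
Step 1: +8 new -> 11 infected
Step 2: +13 new -> 24 infected
Step 3: +13 new -> 37 infected
Step 4: +12 new -> 49 infected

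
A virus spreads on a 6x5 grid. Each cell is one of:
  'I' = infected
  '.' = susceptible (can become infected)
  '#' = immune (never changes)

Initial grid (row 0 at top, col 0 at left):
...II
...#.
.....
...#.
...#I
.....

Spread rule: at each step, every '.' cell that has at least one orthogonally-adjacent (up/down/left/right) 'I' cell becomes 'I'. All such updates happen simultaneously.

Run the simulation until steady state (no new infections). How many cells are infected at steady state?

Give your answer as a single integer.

Step 0 (initial): 3 infected
Step 1: +4 new -> 7 infected
Step 2: +4 new -> 11 infected
Step 3: +5 new -> 16 infected
Step 4: +5 new -> 21 infected
Step 5: +4 new -> 25 infected
Step 6: +2 new -> 27 infected
Step 7: +0 new -> 27 infected

Answer: 27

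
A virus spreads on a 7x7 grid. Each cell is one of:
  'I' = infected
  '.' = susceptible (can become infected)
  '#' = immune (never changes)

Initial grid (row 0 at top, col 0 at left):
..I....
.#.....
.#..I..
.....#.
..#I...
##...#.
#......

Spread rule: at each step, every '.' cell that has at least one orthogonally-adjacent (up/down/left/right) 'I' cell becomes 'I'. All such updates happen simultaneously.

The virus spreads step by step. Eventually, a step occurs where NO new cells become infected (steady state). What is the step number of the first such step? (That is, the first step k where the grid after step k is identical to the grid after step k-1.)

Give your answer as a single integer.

Step 0 (initial): 3 infected
Step 1: +10 new -> 13 infected
Step 2: +11 new -> 24 infected
Step 3: +8 new -> 32 infected
Step 4: +7 new -> 39 infected
Step 5: +2 new -> 41 infected
Step 6: +0 new -> 41 infected

Answer: 6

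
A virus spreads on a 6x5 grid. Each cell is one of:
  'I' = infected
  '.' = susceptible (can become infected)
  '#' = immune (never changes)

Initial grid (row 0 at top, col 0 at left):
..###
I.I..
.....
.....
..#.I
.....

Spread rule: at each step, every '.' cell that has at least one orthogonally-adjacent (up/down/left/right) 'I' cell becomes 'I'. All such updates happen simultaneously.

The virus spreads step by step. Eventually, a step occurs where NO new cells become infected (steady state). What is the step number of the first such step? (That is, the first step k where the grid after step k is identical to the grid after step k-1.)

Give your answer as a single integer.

Answer: 5

Derivation:
Step 0 (initial): 3 infected
Step 1: +8 new -> 11 infected
Step 2: +9 new -> 20 infected
Step 3: +3 new -> 23 infected
Step 4: +3 new -> 26 infected
Step 5: +0 new -> 26 infected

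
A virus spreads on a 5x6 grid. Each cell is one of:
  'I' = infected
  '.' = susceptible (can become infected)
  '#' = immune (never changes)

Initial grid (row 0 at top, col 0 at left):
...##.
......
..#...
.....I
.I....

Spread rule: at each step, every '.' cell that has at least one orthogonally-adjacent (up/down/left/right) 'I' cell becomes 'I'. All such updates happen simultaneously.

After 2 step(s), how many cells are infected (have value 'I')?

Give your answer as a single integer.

Step 0 (initial): 2 infected
Step 1: +6 new -> 8 infected
Step 2: +8 new -> 16 infected

Answer: 16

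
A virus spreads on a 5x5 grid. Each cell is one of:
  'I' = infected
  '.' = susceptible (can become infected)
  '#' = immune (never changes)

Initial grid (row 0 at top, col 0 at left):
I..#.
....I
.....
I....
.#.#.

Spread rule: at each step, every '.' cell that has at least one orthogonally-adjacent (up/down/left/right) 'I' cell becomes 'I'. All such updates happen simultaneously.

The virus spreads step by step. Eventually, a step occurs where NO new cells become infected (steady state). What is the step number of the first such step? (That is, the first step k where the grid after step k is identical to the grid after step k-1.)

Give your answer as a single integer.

Answer: 4

Derivation:
Step 0 (initial): 3 infected
Step 1: +8 new -> 11 infected
Step 2: +7 new -> 18 infected
Step 3: +4 new -> 22 infected
Step 4: +0 new -> 22 infected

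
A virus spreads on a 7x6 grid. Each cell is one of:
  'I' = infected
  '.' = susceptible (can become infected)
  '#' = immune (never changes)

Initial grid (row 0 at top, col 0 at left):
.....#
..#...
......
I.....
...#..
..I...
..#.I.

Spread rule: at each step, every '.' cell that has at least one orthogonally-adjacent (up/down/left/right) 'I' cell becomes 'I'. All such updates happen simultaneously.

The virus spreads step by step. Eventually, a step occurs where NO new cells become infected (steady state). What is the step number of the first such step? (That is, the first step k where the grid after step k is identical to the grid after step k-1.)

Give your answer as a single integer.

Answer: 7

Derivation:
Step 0 (initial): 3 infected
Step 1: +9 new -> 12 infected
Step 2: +8 new -> 20 infected
Step 3: +7 new -> 27 infected
Step 4: +4 new -> 31 infected
Step 5: +4 new -> 35 infected
Step 6: +3 new -> 38 infected
Step 7: +0 new -> 38 infected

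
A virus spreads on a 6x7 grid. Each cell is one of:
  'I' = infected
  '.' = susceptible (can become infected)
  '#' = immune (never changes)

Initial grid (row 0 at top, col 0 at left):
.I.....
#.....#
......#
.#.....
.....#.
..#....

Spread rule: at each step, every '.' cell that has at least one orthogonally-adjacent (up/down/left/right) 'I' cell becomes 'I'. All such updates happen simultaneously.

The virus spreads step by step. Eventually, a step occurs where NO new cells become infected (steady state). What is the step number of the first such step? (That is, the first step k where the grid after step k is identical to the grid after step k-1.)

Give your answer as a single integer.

Answer: 11

Derivation:
Step 0 (initial): 1 infected
Step 1: +3 new -> 4 infected
Step 2: +3 new -> 7 infected
Step 3: +4 new -> 11 infected
Step 4: +5 new -> 16 infected
Step 5: +6 new -> 22 infected
Step 6: +5 new -> 27 infected
Step 7: +4 new -> 31 infected
Step 8: +2 new -> 33 infected
Step 9: +2 new -> 35 infected
Step 10: +1 new -> 36 infected
Step 11: +0 new -> 36 infected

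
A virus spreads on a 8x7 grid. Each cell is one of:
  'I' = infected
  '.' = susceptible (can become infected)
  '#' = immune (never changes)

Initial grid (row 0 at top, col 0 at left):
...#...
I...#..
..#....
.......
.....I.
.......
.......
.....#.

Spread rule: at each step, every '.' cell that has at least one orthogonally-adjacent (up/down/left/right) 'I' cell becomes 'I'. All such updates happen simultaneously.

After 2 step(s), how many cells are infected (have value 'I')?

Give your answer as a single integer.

Step 0 (initial): 2 infected
Step 1: +7 new -> 9 infected
Step 2: +11 new -> 20 infected

Answer: 20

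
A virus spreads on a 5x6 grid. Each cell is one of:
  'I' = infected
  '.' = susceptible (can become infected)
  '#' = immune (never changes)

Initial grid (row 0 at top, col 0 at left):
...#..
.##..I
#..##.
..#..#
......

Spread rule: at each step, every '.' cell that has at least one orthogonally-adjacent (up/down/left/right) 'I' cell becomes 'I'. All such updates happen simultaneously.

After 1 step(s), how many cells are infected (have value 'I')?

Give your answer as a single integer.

Step 0 (initial): 1 infected
Step 1: +3 new -> 4 infected

Answer: 4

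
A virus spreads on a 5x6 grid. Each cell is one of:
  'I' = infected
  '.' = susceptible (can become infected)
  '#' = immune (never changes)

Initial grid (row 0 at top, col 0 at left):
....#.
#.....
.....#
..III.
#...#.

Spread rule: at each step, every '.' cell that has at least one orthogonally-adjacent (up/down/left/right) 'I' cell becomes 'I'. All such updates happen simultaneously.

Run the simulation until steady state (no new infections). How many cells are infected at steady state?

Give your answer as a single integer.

Answer: 25

Derivation:
Step 0 (initial): 3 infected
Step 1: +7 new -> 10 infected
Step 2: +7 new -> 17 infected
Step 3: +5 new -> 22 infected
Step 4: +2 new -> 24 infected
Step 5: +1 new -> 25 infected
Step 6: +0 new -> 25 infected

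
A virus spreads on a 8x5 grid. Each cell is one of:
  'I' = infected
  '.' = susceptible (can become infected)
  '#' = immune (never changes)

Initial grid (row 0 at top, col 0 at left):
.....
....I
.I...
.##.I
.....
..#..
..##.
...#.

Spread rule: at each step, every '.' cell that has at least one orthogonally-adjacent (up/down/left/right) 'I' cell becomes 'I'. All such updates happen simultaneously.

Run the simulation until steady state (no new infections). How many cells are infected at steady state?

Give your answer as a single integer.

Answer: 34

Derivation:
Step 0 (initial): 3 infected
Step 1: +8 new -> 11 infected
Step 2: +8 new -> 19 infected
Step 3: +6 new -> 25 infected
Step 4: +3 new -> 28 infected
Step 5: +2 new -> 30 infected
Step 6: +2 new -> 32 infected
Step 7: +1 new -> 33 infected
Step 8: +1 new -> 34 infected
Step 9: +0 new -> 34 infected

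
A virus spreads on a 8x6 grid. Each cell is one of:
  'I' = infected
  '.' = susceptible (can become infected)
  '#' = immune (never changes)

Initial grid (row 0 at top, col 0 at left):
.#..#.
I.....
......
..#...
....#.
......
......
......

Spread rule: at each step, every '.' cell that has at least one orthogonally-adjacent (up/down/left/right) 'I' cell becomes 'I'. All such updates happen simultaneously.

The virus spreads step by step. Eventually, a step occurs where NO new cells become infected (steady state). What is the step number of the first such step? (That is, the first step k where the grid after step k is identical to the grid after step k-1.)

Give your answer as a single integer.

Answer: 12

Derivation:
Step 0 (initial): 1 infected
Step 1: +3 new -> 4 infected
Step 2: +3 new -> 7 infected
Step 3: +5 new -> 12 infected
Step 4: +5 new -> 17 infected
Step 5: +6 new -> 23 infected
Step 6: +7 new -> 30 infected
Step 7: +4 new -> 34 infected
Step 8: +4 new -> 38 infected
Step 9: +3 new -> 41 infected
Step 10: +2 new -> 43 infected
Step 11: +1 new -> 44 infected
Step 12: +0 new -> 44 infected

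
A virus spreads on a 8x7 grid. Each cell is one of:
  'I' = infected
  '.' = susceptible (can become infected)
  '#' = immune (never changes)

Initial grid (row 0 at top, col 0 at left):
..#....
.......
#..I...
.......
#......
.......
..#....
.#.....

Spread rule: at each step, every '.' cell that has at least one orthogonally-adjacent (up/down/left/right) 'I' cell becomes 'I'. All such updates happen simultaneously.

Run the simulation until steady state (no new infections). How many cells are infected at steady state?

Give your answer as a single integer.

Step 0 (initial): 1 infected
Step 1: +4 new -> 5 infected
Step 2: +8 new -> 13 infected
Step 3: +9 new -> 22 infected
Step 4: +11 new -> 33 infected
Step 5: +7 new -> 40 infected
Step 6: +6 new -> 46 infected
Step 7: +3 new -> 49 infected
Step 8: +2 new -> 51 infected
Step 9: +0 new -> 51 infected

Answer: 51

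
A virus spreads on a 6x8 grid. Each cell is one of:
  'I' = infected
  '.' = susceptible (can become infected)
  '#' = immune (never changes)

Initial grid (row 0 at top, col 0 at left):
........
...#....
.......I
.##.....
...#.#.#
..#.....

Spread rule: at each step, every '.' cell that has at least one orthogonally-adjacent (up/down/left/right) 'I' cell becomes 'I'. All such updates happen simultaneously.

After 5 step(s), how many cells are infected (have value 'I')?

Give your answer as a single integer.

Answer: 24

Derivation:
Step 0 (initial): 1 infected
Step 1: +3 new -> 4 infected
Step 2: +4 new -> 8 infected
Step 3: +5 new -> 13 infected
Step 4: +5 new -> 18 infected
Step 5: +6 new -> 24 infected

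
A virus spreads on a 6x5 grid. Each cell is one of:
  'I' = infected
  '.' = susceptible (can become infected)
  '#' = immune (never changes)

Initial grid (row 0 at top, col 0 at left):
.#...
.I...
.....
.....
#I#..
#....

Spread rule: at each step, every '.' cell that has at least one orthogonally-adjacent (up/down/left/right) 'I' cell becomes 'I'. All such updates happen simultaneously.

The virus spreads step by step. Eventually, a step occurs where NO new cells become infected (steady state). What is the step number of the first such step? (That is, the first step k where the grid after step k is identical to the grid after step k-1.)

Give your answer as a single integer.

Answer: 6

Derivation:
Step 0 (initial): 2 infected
Step 1: +5 new -> 7 infected
Step 2: +8 new -> 15 infected
Step 3: +5 new -> 20 infected
Step 4: +5 new -> 25 infected
Step 5: +1 new -> 26 infected
Step 6: +0 new -> 26 infected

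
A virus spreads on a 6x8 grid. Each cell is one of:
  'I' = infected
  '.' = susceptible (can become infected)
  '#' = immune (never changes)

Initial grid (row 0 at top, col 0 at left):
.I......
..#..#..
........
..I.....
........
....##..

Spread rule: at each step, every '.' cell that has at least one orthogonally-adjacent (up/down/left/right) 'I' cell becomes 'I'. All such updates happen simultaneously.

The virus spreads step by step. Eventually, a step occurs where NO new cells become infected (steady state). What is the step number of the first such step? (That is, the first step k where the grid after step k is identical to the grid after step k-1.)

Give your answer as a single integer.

Answer: 8

Derivation:
Step 0 (initial): 2 infected
Step 1: +7 new -> 9 infected
Step 2: +9 new -> 18 infected
Step 3: +9 new -> 27 infected
Step 4: +6 new -> 33 infected
Step 5: +4 new -> 37 infected
Step 6: +5 new -> 42 infected
Step 7: +2 new -> 44 infected
Step 8: +0 new -> 44 infected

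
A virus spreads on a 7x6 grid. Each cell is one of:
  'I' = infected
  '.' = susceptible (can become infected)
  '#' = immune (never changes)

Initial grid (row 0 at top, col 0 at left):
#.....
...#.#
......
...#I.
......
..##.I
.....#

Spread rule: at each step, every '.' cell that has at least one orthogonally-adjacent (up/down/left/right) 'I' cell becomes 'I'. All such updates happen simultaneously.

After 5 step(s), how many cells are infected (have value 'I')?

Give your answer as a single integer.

Step 0 (initial): 2 infected
Step 1: +5 new -> 7 infected
Step 2: +5 new -> 12 infected
Step 3: +4 new -> 16 infected
Step 4: +7 new -> 23 infected
Step 5: +7 new -> 30 infected

Answer: 30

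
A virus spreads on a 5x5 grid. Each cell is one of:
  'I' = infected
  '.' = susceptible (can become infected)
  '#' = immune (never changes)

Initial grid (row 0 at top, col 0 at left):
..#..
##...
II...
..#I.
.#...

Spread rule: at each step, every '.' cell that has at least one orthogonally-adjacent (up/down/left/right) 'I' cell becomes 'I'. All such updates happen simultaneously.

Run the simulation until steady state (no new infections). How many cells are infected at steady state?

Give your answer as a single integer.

Answer: 18

Derivation:
Step 0 (initial): 3 infected
Step 1: +6 new -> 9 infected
Step 2: +6 new -> 15 infected
Step 3: +2 new -> 17 infected
Step 4: +1 new -> 18 infected
Step 5: +0 new -> 18 infected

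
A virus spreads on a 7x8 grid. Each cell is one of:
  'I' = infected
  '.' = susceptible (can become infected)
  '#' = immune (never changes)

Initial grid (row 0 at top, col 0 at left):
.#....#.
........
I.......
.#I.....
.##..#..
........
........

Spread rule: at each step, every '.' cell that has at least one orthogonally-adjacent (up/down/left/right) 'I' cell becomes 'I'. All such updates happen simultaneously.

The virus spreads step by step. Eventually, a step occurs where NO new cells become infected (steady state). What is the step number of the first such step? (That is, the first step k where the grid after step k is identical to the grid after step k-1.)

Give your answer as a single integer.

Answer: 9

Derivation:
Step 0 (initial): 2 infected
Step 1: +5 new -> 7 infected
Step 2: +7 new -> 14 infected
Step 3: +7 new -> 21 infected
Step 4: +9 new -> 30 infected
Step 5: +9 new -> 39 infected
Step 6: +6 new -> 45 infected
Step 7: +3 new -> 48 infected
Step 8: +2 new -> 50 infected
Step 9: +0 new -> 50 infected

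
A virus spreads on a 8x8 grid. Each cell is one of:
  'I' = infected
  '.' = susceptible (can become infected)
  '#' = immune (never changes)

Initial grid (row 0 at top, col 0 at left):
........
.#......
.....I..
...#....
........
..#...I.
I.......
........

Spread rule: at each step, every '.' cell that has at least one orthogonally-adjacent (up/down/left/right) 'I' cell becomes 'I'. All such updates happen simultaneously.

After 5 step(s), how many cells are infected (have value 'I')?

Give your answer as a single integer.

Step 0 (initial): 3 infected
Step 1: +11 new -> 14 infected
Step 2: +17 new -> 31 infected
Step 3: +15 new -> 46 infected
Step 4: +11 new -> 57 infected
Step 5: +2 new -> 59 infected

Answer: 59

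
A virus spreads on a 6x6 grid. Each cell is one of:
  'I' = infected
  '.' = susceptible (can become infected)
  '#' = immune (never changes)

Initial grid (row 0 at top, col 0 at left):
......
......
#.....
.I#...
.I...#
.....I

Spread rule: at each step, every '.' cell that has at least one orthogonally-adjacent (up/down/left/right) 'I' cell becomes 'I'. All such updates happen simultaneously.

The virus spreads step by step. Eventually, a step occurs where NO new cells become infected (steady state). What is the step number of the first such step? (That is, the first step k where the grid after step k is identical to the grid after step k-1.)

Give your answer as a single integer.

Answer: 8

Derivation:
Step 0 (initial): 3 infected
Step 1: +6 new -> 9 infected
Step 2: +7 new -> 16 infected
Step 3: +6 new -> 22 infected
Step 4: +5 new -> 27 infected
Step 5: +3 new -> 30 infected
Step 6: +2 new -> 32 infected
Step 7: +1 new -> 33 infected
Step 8: +0 new -> 33 infected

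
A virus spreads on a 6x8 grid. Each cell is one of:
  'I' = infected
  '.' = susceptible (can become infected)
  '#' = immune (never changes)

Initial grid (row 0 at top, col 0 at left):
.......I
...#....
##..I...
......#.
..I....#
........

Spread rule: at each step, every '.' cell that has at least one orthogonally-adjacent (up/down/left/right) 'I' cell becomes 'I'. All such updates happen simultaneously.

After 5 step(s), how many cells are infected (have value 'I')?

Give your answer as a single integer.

Answer: 41

Derivation:
Step 0 (initial): 3 infected
Step 1: +10 new -> 13 infected
Step 2: +14 new -> 27 infected
Step 3: +7 new -> 34 infected
Step 4: +4 new -> 38 infected
Step 5: +3 new -> 41 infected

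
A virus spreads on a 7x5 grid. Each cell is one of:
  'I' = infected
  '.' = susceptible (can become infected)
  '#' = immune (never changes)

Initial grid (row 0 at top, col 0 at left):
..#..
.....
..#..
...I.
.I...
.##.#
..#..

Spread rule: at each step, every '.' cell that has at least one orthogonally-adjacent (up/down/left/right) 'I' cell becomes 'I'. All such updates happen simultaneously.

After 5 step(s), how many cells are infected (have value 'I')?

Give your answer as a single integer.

Answer: 29

Derivation:
Step 0 (initial): 2 infected
Step 1: +7 new -> 9 infected
Step 2: +7 new -> 16 infected
Step 3: +7 new -> 23 infected
Step 4: +5 new -> 28 infected
Step 5: +1 new -> 29 infected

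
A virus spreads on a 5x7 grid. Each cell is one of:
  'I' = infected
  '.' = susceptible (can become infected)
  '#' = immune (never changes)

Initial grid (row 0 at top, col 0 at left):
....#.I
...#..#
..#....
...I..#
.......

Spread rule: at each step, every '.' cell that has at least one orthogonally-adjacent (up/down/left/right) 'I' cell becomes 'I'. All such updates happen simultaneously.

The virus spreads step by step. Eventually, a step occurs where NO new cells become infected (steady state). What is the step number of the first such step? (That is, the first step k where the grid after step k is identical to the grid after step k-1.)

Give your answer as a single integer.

Answer: 8

Derivation:
Step 0 (initial): 2 infected
Step 1: +5 new -> 7 infected
Step 2: +6 new -> 13 infected
Step 3: +6 new -> 19 infected
Step 4: +5 new -> 24 infected
Step 5: +3 new -> 27 infected
Step 6: +2 new -> 29 infected
Step 7: +1 new -> 30 infected
Step 8: +0 new -> 30 infected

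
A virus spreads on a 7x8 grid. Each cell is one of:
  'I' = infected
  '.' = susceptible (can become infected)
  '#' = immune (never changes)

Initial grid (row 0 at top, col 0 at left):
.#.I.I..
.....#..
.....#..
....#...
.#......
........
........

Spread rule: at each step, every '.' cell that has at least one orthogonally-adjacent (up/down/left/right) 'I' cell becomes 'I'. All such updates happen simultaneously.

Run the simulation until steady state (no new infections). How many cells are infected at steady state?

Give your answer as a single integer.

Step 0 (initial): 2 infected
Step 1: +4 new -> 6 infected
Step 2: +5 new -> 11 infected
Step 3: +6 new -> 17 infected
Step 4: +6 new -> 23 infected
Step 5: +9 new -> 32 infected
Step 6: +7 new -> 39 infected
Step 7: +7 new -> 46 infected
Step 8: +4 new -> 50 infected
Step 9: +1 new -> 51 infected
Step 10: +0 new -> 51 infected

Answer: 51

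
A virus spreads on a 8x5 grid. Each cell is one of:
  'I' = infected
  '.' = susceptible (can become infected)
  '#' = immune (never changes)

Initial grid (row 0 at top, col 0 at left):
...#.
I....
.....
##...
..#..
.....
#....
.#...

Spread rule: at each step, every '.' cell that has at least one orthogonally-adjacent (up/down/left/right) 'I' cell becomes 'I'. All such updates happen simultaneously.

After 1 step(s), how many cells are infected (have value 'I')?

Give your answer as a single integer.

Answer: 4

Derivation:
Step 0 (initial): 1 infected
Step 1: +3 new -> 4 infected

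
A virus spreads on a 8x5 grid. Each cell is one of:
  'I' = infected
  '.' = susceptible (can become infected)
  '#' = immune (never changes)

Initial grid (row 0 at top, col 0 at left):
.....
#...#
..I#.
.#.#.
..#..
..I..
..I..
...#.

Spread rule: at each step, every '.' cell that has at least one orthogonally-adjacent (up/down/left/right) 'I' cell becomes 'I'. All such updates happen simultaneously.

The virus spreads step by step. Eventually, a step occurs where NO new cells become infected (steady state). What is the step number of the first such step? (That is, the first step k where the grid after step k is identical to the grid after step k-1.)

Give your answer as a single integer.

Step 0 (initial): 3 infected
Step 1: +8 new -> 11 infected
Step 2: +11 new -> 22 infected
Step 3: +7 new -> 29 infected
Step 4: +3 new -> 32 infected
Step 5: +1 new -> 33 infected
Step 6: +0 new -> 33 infected

Answer: 6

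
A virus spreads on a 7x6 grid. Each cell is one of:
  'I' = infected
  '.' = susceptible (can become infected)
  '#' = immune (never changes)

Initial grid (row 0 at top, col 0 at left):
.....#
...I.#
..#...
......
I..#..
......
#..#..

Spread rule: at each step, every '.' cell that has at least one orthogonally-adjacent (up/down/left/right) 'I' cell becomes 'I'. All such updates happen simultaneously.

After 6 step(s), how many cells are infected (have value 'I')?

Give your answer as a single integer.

Step 0 (initial): 2 infected
Step 1: +7 new -> 9 infected
Step 2: +9 new -> 18 infected
Step 3: +8 new -> 26 infected
Step 4: +5 new -> 31 infected
Step 5: +2 new -> 33 infected
Step 6: +2 new -> 35 infected

Answer: 35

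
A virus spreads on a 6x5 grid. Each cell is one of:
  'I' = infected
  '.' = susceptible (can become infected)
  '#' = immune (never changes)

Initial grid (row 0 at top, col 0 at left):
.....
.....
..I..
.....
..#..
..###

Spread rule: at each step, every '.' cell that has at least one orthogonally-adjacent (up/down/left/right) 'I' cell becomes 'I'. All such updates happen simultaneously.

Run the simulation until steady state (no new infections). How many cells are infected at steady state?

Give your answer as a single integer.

Answer: 26

Derivation:
Step 0 (initial): 1 infected
Step 1: +4 new -> 5 infected
Step 2: +7 new -> 12 infected
Step 3: +8 new -> 20 infected
Step 4: +5 new -> 25 infected
Step 5: +1 new -> 26 infected
Step 6: +0 new -> 26 infected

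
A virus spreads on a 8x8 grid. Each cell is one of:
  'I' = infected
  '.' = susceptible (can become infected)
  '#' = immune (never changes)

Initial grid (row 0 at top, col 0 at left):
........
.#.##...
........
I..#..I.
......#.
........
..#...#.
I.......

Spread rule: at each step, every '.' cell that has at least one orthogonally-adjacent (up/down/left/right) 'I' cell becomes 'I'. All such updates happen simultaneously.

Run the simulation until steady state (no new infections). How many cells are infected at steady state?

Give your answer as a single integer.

Answer: 57

Derivation:
Step 0 (initial): 3 infected
Step 1: +8 new -> 11 infected
Step 2: +13 new -> 24 infected
Step 3: +12 new -> 36 infected
Step 4: +13 new -> 49 infected
Step 5: +6 new -> 55 infected
Step 6: +2 new -> 57 infected
Step 7: +0 new -> 57 infected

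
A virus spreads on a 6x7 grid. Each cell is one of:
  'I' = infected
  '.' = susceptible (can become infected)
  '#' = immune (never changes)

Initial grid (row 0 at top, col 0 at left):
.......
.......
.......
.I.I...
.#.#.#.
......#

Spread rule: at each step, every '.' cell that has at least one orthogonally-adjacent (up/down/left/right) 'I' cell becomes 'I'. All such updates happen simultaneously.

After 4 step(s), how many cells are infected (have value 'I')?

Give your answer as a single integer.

Step 0 (initial): 2 infected
Step 1: +5 new -> 7 infected
Step 2: +9 new -> 16 infected
Step 3: +10 new -> 26 infected
Step 4: +9 new -> 35 infected

Answer: 35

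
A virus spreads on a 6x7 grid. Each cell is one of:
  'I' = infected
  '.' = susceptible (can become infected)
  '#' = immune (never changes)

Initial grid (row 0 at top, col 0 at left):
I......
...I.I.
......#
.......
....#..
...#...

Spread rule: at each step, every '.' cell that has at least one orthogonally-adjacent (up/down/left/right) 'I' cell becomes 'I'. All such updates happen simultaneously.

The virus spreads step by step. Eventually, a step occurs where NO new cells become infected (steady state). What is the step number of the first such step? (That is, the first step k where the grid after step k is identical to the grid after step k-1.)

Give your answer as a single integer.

Answer: 7

Derivation:
Step 0 (initial): 3 infected
Step 1: +9 new -> 12 infected
Step 2: +9 new -> 21 infected
Step 3: +7 new -> 28 infected
Step 4: +5 new -> 33 infected
Step 5: +5 new -> 38 infected
Step 6: +1 new -> 39 infected
Step 7: +0 new -> 39 infected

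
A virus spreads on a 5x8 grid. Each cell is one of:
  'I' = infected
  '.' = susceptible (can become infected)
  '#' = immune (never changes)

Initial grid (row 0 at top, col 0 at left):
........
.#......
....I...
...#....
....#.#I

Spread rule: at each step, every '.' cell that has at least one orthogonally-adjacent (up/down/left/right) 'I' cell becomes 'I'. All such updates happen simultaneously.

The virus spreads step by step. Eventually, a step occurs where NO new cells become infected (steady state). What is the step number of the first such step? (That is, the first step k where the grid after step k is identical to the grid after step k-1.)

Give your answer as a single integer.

Answer: 7

Derivation:
Step 0 (initial): 2 infected
Step 1: +5 new -> 7 infected
Step 2: +8 new -> 15 infected
Step 3: +8 new -> 23 infected
Step 4: +6 new -> 29 infected
Step 5: +5 new -> 34 infected
Step 6: +2 new -> 36 infected
Step 7: +0 new -> 36 infected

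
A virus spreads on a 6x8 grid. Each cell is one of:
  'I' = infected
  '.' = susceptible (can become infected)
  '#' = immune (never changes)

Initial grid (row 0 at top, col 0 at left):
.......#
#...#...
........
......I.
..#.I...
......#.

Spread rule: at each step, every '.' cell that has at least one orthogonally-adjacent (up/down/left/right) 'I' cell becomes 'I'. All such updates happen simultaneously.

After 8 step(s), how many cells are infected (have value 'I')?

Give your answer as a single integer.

Answer: 43

Derivation:
Step 0 (initial): 2 infected
Step 1: +8 new -> 10 infected
Step 2: +8 new -> 18 infected
Step 3: +7 new -> 25 infected
Step 4: +5 new -> 30 infected
Step 5: +7 new -> 37 infected
Step 6: +4 new -> 41 infected
Step 7: +1 new -> 42 infected
Step 8: +1 new -> 43 infected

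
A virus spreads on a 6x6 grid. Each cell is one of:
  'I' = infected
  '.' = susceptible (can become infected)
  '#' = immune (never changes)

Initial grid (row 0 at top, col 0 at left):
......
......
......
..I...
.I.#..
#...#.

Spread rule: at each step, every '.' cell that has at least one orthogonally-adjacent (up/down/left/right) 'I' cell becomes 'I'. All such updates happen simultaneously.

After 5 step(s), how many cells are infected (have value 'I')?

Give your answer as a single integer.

Answer: 32

Derivation:
Step 0 (initial): 2 infected
Step 1: +6 new -> 8 infected
Step 2: +6 new -> 14 infected
Step 3: +8 new -> 22 infected
Step 4: +6 new -> 28 infected
Step 5: +4 new -> 32 infected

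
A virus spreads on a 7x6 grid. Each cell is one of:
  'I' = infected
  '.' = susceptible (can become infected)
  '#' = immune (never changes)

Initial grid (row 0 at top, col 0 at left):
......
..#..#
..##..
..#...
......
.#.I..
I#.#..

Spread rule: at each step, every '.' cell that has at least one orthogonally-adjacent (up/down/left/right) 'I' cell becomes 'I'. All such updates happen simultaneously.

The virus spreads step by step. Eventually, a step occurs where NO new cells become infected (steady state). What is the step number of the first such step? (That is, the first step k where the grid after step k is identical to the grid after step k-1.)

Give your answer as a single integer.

Answer: 9

Derivation:
Step 0 (initial): 2 infected
Step 1: +4 new -> 6 infected
Step 2: +7 new -> 13 infected
Step 3: +5 new -> 18 infected
Step 4: +4 new -> 22 infected
Step 5: +4 new -> 26 infected
Step 6: +4 new -> 30 infected
Step 7: +3 new -> 33 infected
Step 8: +1 new -> 34 infected
Step 9: +0 new -> 34 infected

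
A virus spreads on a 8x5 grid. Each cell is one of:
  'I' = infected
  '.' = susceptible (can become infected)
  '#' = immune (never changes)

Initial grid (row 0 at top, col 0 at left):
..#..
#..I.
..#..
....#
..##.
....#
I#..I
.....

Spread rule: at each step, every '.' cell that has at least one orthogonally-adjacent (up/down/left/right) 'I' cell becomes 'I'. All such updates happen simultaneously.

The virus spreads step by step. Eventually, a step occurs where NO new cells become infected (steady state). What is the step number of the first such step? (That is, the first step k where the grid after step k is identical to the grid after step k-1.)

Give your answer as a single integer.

Answer: 5

Derivation:
Step 0 (initial): 3 infected
Step 1: +8 new -> 11 infected
Step 2: +10 new -> 21 infected
Step 3: +7 new -> 28 infected
Step 4: +3 new -> 31 infected
Step 5: +0 new -> 31 infected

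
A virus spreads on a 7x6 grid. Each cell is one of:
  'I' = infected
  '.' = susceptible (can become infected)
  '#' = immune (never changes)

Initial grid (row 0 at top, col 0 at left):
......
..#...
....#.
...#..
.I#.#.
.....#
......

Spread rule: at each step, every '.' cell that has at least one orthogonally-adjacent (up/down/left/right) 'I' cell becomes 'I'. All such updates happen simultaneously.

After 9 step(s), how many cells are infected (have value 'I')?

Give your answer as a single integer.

Step 0 (initial): 1 infected
Step 1: +3 new -> 4 infected
Step 2: +6 new -> 10 infected
Step 3: +6 new -> 16 infected
Step 4: +6 new -> 22 infected
Step 5: +4 new -> 26 infected
Step 6: +3 new -> 29 infected
Step 7: +2 new -> 31 infected
Step 8: +2 new -> 33 infected
Step 9: +1 new -> 34 infected

Answer: 34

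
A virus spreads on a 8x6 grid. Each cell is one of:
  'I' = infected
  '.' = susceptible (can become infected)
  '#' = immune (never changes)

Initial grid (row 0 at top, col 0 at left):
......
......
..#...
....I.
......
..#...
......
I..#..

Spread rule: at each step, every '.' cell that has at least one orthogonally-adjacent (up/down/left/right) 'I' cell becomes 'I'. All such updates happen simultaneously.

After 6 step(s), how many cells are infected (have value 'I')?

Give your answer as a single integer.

Answer: 44

Derivation:
Step 0 (initial): 2 infected
Step 1: +6 new -> 8 infected
Step 2: +10 new -> 18 infected
Step 3: +11 new -> 29 infected
Step 4: +9 new -> 38 infected
Step 5: +4 new -> 42 infected
Step 6: +2 new -> 44 infected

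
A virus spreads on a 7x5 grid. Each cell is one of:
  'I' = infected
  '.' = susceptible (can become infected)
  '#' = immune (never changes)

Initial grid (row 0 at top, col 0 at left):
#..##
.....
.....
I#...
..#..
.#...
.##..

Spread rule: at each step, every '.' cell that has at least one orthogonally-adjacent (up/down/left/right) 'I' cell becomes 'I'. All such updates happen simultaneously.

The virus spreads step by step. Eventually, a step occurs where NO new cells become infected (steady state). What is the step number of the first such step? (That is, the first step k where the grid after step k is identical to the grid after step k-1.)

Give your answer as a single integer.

Step 0 (initial): 1 infected
Step 1: +2 new -> 3 infected
Step 2: +4 new -> 7 infected
Step 3: +3 new -> 10 infected
Step 4: +4 new -> 14 infected
Step 5: +4 new -> 18 infected
Step 6: +3 new -> 21 infected
Step 7: +2 new -> 23 infected
Step 8: +3 new -> 26 infected
Step 9: +1 new -> 27 infected
Step 10: +0 new -> 27 infected

Answer: 10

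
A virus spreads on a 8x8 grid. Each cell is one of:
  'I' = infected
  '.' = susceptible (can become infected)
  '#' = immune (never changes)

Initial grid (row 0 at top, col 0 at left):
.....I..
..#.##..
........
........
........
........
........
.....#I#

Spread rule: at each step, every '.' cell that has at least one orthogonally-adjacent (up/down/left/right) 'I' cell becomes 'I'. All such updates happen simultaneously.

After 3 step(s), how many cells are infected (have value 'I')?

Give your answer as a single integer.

Answer: 19

Derivation:
Step 0 (initial): 2 infected
Step 1: +3 new -> 5 infected
Step 2: +6 new -> 11 infected
Step 3: +8 new -> 19 infected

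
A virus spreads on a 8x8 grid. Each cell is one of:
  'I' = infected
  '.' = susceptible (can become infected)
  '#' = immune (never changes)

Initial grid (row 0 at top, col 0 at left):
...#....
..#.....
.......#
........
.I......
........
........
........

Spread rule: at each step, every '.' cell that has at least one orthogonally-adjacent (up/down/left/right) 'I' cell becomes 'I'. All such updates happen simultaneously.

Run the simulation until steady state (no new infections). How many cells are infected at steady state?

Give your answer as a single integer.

Answer: 61

Derivation:
Step 0 (initial): 1 infected
Step 1: +4 new -> 5 infected
Step 2: +7 new -> 12 infected
Step 3: +9 new -> 21 infected
Step 4: +9 new -> 30 infected
Step 5: +9 new -> 39 infected
Step 6: +7 new -> 46 infected
Step 7: +7 new -> 53 infected
Step 8: +4 new -> 57 infected
Step 9: +3 new -> 60 infected
Step 10: +1 new -> 61 infected
Step 11: +0 new -> 61 infected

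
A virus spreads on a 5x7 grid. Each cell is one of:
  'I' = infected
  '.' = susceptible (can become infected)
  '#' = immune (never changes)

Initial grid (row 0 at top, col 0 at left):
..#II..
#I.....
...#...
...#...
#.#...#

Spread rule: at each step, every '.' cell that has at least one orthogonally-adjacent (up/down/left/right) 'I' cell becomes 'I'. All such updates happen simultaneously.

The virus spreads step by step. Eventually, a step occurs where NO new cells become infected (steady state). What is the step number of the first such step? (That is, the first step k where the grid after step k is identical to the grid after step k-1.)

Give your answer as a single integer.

Step 0 (initial): 3 infected
Step 1: +6 new -> 9 infected
Step 2: +7 new -> 16 infected
Step 3: +6 new -> 22 infected
Step 4: +3 new -> 25 infected
Step 5: +3 new -> 28 infected
Step 6: +0 new -> 28 infected

Answer: 6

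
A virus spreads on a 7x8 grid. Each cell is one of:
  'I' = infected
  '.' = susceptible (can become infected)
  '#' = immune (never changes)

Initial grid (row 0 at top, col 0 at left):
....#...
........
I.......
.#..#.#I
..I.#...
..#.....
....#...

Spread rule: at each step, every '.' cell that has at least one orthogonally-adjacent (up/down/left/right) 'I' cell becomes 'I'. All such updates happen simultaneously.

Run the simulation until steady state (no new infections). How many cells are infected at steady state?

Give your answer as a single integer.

Answer: 49

Derivation:
Step 0 (initial): 3 infected
Step 1: +8 new -> 11 infected
Step 2: +11 new -> 22 infected
Step 3: +13 new -> 35 infected
Step 4: +10 new -> 45 infected
Step 5: +4 new -> 49 infected
Step 6: +0 new -> 49 infected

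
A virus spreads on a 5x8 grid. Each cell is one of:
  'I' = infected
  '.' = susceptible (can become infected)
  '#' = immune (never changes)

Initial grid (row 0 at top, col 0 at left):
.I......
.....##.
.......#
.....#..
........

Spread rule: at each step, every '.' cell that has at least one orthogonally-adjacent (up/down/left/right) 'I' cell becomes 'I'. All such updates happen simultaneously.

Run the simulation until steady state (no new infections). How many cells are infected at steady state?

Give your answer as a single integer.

Answer: 36

Derivation:
Step 0 (initial): 1 infected
Step 1: +3 new -> 4 infected
Step 2: +4 new -> 8 infected
Step 3: +5 new -> 13 infected
Step 4: +6 new -> 19 infected
Step 5: +5 new -> 24 infected
Step 6: +4 new -> 28 infected
Step 7: +3 new -> 31 infected
Step 8: +2 new -> 33 infected
Step 9: +2 new -> 35 infected
Step 10: +1 new -> 36 infected
Step 11: +0 new -> 36 infected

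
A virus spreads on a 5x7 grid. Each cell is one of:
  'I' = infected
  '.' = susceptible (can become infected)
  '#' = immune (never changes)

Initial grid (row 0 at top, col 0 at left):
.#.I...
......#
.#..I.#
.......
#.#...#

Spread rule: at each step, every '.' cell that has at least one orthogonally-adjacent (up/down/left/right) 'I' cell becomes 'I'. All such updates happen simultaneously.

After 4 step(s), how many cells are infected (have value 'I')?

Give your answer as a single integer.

Answer: 24

Derivation:
Step 0 (initial): 2 infected
Step 1: +7 new -> 9 infected
Step 2: +7 new -> 16 infected
Step 3: +6 new -> 22 infected
Step 4: +2 new -> 24 infected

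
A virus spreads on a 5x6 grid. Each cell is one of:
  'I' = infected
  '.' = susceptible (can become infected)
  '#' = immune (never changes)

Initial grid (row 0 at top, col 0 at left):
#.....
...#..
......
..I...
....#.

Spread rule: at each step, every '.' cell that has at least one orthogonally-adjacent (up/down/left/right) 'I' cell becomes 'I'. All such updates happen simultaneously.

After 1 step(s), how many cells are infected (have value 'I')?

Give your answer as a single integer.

Step 0 (initial): 1 infected
Step 1: +4 new -> 5 infected

Answer: 5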